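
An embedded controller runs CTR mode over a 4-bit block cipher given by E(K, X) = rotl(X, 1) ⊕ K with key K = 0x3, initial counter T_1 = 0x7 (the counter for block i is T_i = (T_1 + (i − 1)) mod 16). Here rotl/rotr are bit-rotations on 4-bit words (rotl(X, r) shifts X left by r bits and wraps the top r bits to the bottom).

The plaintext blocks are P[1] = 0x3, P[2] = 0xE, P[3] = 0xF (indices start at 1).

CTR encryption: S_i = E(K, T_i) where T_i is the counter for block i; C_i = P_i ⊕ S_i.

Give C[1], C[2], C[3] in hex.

C[1]: T = 0x7, S = E(K, T) = 0xD; 0x3 ⊕ 0xD = 0xE.
C[2]: T = 0x8, S = E(K, T) = 0x2; 0xE ⊕ 0x2 = 0xC.
C[3]: T = 0x9, S = E(K, T) = 0x0; 0xF ⊕ 0x0 = 0xF.

C[1] = 0xE, C[2] = 0xC, C[3] = 0xF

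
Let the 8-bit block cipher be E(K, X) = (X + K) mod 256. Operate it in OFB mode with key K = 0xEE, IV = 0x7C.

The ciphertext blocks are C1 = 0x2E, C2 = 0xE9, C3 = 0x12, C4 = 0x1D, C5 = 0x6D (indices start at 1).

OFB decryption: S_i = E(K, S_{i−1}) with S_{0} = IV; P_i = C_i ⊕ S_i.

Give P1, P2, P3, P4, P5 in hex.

P1: S = E(K, 0x7C) = 0x6A; 0x2E ⊕ 0x6A = 0x44.
P2: S = E(K, 0x6A) = 0x58; 0xE9 ⊕ 0x58 = 0xB1.
P3: S = E(K, 0x58) = 0x46; 0x12 ⊕ 0x46 = 0x54.
P4: S = E(K, 0x46) = 0x34; 0x1D ⊕ 0x34 = 0x29.
P5: S = E(K, 0x34) = 0x22; 0x6D ⊕ 0x22 = 0x4F.

P1 = 0x44, P2 = 0xB1, P3 = 0x54, P4 = 0x29, P5 = 0x4F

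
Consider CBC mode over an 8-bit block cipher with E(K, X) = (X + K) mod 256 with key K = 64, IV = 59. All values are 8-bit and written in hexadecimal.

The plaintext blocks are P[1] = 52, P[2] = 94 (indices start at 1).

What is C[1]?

C[1] = 6F

CBC encryption: C_i = E(K, P_i ⊕ C_{i−1}), with C_{0} = IV.
C[1]: P[1] ⊕ 59 = 0B; E(K, 0B) = 6F.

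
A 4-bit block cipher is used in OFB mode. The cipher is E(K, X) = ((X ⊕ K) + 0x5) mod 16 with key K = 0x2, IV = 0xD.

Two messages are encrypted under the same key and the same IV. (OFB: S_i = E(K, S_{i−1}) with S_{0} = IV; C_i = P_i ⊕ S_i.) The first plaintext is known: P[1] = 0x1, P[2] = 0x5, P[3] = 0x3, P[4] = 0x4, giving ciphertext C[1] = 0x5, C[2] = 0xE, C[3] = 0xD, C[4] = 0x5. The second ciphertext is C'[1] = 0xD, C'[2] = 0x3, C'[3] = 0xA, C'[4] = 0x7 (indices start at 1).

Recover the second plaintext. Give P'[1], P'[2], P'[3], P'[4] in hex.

P'[1] = 0x9, P'[2] = 0x8, P'[3] = 0x4, P'[4] = 0x6

In OFB with a reused IV, both messages share the same keystream S_i, so C_i ⊕ C'_i = P_i ⊕ P'_i and thus P'_i = P_i ⊕ C_i ⊕ C'_i.
P'[1]: 0x1 ⊕ 0x5 ⊕ 0xD = 0x9.
P'[2]: 0x5 ⊕ 0xE ⊕ 0x3 = 0x8.
P'[3]: 0x3 ⊕ 0xD ⊕ 0xA = 0x4.
P'[4]: 0x4 ⊕ 0x5 ⊕ 0x7 = 0x6.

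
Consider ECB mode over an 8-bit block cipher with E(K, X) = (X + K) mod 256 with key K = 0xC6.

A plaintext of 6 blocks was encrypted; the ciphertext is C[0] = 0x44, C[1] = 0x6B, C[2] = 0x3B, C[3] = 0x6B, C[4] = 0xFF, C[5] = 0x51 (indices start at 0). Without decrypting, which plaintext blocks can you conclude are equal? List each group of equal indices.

P[1] = P[3]

ECB encrypts each block independently with the same key, so equal ciphertext blocks imply equal plaintext blocks.
C[1] = C[3] = 0x6B, so P[1] = P[3].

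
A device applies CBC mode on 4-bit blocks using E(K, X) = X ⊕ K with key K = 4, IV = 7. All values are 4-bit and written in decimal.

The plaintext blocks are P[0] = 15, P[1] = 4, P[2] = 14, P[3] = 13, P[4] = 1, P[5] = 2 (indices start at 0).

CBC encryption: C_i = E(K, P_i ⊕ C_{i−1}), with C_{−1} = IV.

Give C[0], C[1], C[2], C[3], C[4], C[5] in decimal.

C[0]: P[0] ⊕ 7 = 8; E(K, 8) = 12.
C[1]: P[1] ⊕ 12 = 8; E(K, 8) = 12.
C[2]: P[2] ⊕ 12 = 2; E(K, 2) = 6.
C[3]: P[3] ⊕ 6 = 11; E(K, 11) = 15.
C[4]: P[4] ⊕ 15 = 14; E(K, 14) = 10.
C[5]: P[5] ⊕ 10 = 8; E(K, 8) = 12.

C[0] = 12, C[1] = 12, C[2] = 6, C[3] = 15, C[4] = 10, C[5] = 12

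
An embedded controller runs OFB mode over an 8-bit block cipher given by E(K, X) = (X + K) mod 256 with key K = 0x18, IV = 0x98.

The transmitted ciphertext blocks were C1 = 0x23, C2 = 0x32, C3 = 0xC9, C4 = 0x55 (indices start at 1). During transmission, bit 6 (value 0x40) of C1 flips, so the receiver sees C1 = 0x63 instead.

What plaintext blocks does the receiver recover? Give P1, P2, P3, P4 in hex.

P1 = 0xD3, P2 = 0xFA, P3 = 0x29, P4 = 0xAD

OFB decryption: S_i = E(K, S_{i−1}) with S_{0} = IV; P_i = C_i ⊕ S_i.
Only C1 changed, to 0x63. In OFB, a change in C_i flips the same bit in P_i only; the keystream is unaffected. Decrypting the received ciphertext:
P1: S = E(K, 0x98) = 0xB0; 0x63 ⊕ 0xB0 = 0xD3.
P2: S = E(K, 0xB0) = 0xC8; 0x32 ⊕ 0xC8 = 0xFA.
P3: S = E(K, 0xC8) = 0xE0; 0xC9 ⊕ 0xE0 = 0x29.
P4: S = E(K, 0xE0) = 0xF8; 0x55 ⊕ 0xF8 = 0xAD.
Blocks that differ from the original plaintext: P1.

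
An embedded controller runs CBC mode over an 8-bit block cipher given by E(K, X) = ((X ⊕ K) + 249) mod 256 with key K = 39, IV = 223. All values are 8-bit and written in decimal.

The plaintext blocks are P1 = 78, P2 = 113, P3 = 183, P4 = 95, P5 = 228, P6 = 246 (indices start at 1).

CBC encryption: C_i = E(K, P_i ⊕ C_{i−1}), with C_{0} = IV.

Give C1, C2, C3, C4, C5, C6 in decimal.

C1: P1 ⊕ 223 = 145; E(K, 145) = 175.
C2: P2 ⊕ 175 = 222; E(K, 222) = 242.
C3: P3 ⊕ 242 = 69; E(K, 69) = 91.
C4: P4 ⊕ 91 = 4; E(K, 4) = 28.
C5: P5 ⊕ 28 = 248; E(K, 248) = 216.
C6: P6 ⊕ 216 = 46; E(K, 46) = 2.

C1 = 175, C2 = 242, C3 = 91, C4 = 28, C5 = 216, C6 = 2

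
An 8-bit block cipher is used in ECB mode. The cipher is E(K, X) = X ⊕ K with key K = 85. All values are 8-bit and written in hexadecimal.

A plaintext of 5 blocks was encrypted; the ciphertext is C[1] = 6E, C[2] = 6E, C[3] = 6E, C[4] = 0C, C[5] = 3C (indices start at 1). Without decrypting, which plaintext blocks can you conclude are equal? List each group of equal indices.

P[1] = P[2] = P[3]

ECB encrypts each block independently with the same key, so equal ciphertext blocks imply equal plaintext blocks.
C[1] = C[2] = C[3] = 6E, so P[1] = P[2] = P[3].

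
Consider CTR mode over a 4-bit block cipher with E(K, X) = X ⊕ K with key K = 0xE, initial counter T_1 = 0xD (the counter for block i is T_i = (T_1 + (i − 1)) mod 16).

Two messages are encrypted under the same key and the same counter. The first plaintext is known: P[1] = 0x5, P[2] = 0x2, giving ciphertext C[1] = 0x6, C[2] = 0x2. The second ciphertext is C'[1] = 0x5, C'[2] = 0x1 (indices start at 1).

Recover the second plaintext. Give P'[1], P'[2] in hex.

In CTR with a reused counter, both messages share the same keystream S_i, so C_i ⊕ C'_i = P_i ⊕ P'_i and thus P'_i = P_i ⊕ C_i ⊕ C'_i.
P'[1]: 0x5 ⊕ 0x6 ⊕ 0x5 = 0x6.
P'[2]: 0x2 ⊕ 0x2 ⊕ 0x1 = 0x1.

P'[1] = 0x6, P'[2] = 0x1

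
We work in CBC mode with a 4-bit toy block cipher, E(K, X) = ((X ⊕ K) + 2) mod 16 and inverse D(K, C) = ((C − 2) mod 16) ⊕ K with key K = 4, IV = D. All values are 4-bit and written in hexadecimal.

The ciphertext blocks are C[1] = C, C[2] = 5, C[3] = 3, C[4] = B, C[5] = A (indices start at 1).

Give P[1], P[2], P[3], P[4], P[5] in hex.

CBC decryption: P_i = D(K, C_i) ⊕ C_{i−1}, with C_{0} = IV.
P[1]: D(K, C) = E; E ⊕ D = 3.
P[2]: D(K, 5) = 7; 7 ⊕ C = B.
P[3]: D(K, 3) = 5; 5 ⊕ 5 = 0.
P[4]: D(K, B) = D; D ⊕ 3 = E.
P[5]: D(K, A) = C; C ⊕ B = 7.

P[1] = 3, P[2] = B, P[3] = 0, P[4] = E, P[5] = 7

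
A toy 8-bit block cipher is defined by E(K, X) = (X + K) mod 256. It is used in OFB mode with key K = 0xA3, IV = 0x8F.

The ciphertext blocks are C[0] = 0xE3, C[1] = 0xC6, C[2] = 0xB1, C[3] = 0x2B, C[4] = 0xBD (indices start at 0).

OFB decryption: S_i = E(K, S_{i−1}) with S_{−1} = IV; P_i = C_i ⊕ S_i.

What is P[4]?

P[0]: S = E(K, 0x8F) = 0x32; 0xE3 ⊕ 0x32 = 0xD1.
P[1]: S = E(K, 0x32) = 0xD5; 0xC6 ⊕ 0xD5 = 0x13.
P[2]: S = E(K, 0xD5) = 0x78; 0xB1 ⊕ 0x78 = 0xC9.
P[3]: S = E(K, 0x78) = 0x1B; 0x2B ⊕ 0x1B = 0x30.
P[4]: S = E(K, 0x1B) = 0xBE; 0xBD ⊕ 0xBE = 0x03.

P[4] = 0x03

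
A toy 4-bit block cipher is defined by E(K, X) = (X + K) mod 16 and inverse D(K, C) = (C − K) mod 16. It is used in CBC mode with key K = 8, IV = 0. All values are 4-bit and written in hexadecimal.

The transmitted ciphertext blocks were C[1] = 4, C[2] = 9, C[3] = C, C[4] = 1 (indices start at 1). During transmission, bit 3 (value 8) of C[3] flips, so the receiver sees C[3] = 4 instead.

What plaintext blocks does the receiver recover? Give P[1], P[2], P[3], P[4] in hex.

P[1] = C, P[2] = 5, P[3] = 5, P[4] = D

CBC decryption: P_i = D(K, C_i) ⊕ C_{i−1}, with C_{0} = IV.
Only C[3] changed, to 4. In CBC, a change in C_i garbles P_i and flips the same bit in P_{i+1}. Decrypting the received ciphertext:
P[1]: D(K, 4) = C; C ⊕ 0 = C.
P[2]: D(K, 9) = 1; 1 ⊕ 4 = 5.
P[3]: D(K, 4) = C; C ⊕ 9 = 5.
P[4]: D(K, 1) = 9; 9 ⊕ 4 = D.
Blocks that differ from the original plaintext: P[3], P[4].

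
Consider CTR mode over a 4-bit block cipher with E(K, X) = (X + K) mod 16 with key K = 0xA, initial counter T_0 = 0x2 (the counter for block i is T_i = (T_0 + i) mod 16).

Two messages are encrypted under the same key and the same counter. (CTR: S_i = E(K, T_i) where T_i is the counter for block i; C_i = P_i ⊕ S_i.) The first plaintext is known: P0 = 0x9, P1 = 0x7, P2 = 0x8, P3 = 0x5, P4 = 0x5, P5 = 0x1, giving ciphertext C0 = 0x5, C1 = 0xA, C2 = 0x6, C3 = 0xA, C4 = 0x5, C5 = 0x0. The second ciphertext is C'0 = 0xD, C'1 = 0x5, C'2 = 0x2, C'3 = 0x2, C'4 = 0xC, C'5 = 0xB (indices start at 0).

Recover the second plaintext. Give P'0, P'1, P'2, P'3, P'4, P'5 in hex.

In CTR with a reused counter, both messages share the same keystream S_i, so C_i ⊕ C'_i = P_i ⊕ P'_i and thus P'_i = P_i ⊕ C_i ⊕ C'_i.
P'0: 0x9 ⊕ 0x5 ⊕ 0xD = 0x1.
P'1: 0x7 ⊕ 0xA ⊕ 0x5 = 0x8.
P'2: 0x8 ⊕ 0x6 ⊕ 0x2 = 0xC.
P'3: 0x5 ⊕ 0xA ⊕ 0x2 = 0xD.
P'4: 0x5 ⊕ 0x5 ⊕ 0xC = 0xC.
P'5: 0x1 ⊕ 0x0 ⊕ 0xB = 0xA.

P'0 = 0x1, P'1 = 0x8, P'2 = 0xC, P'3 = 0xD, P'4 = 0xC, P'5 = 0xA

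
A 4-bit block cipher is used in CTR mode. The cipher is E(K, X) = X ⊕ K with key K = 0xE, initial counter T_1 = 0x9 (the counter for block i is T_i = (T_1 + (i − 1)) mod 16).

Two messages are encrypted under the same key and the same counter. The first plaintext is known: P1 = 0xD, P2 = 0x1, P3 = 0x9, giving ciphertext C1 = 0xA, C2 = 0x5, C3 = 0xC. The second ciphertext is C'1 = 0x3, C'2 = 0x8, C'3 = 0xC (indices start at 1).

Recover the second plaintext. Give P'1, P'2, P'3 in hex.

P'1 = 0x4, P'2 = 0xC, P'3 = 0x9

In CTR with a reused counter, both messages share the same keystream S_i, so C_i ⊕ C'_i = P_i ⊕ P'_i and thus P'_i = P_i ⊕ C_i ⊕ C'_i.
P'1: 0xD ⊕ 0xA ⊕ 0x3 = 0x4.
P'2: 0x1 ⊕ 0x5 ⊕ 0x8 = 0xC.
P'3: 0x9 ⊕ 0xC ⊕ 0xC = 0x9.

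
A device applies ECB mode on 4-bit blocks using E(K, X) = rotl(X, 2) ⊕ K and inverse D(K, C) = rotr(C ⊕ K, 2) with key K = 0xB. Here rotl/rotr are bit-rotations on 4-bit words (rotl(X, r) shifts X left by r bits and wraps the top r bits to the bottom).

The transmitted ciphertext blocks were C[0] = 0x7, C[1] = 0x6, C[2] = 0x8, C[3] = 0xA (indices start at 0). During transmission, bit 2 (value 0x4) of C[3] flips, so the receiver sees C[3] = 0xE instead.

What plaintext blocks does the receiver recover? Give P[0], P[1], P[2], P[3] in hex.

ECB decryption: P_i = D(K, C_i).
Only C[3] changed, to 0xE. In ECB, a change in C_i affects only P_i. Decrypting the received ciphertext:
P[0]: D(K, 0x7) = 0x3.
P[1]: D(K, 0x6) = 0x7.
P[2]: D(K, 0x8) = 0xC.
P[3]: D(K, 0xE) = 0x5.
Blocks that differ from the original plaintext: P[3].

P[0] = 0x3, P[1] = 0x7, P[2] = 0xC, P[3] = 0x5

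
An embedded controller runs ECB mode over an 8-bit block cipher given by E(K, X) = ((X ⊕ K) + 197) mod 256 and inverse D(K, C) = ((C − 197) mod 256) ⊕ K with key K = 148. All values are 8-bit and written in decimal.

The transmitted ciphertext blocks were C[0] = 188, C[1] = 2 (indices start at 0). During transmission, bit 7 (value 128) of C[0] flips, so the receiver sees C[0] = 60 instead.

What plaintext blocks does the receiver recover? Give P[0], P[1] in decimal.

P[0] = 227, P[1] = 169

ECB decryption: P_i = D(K, C_i).
Only C[0] changed, to 60. In ECB, a change in C_i affects only P_i. Decrypting the received ciphertext:
P[0]: D(K, 60) = 227.
P[1]: D(K, 2) = 169.
Blocks that differ from the original plaintext: P[0].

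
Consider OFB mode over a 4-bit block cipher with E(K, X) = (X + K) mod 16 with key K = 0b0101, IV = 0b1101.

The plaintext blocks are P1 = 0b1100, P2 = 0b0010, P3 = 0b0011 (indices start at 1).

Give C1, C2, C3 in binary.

OFB encryption: S_i = E(K, S_{i−1}) with S_{0} = IV; C_i = P_i ⊕ S_i.
C1: S = E(K, 0b1101) = 0b0010; 0b1100 ⊕ 0b0010 = 0b1110.
C2: S = E(K, 0b0010) = 0b0111; 0b0010 ⊕ 0b0111 = 0b0101.
C3: S = E(K, 0b0111) = 0b1100; 0b0011 ⊕ 0b1100 = 0b1111.

C1 = 0b1110, C2 = 0b0101, C3 = 0b1111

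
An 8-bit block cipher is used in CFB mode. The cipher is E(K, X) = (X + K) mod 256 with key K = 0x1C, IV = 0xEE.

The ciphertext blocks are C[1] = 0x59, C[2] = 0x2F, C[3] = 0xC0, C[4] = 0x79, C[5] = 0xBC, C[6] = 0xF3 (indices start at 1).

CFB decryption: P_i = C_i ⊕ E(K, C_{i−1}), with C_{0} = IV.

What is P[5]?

P[5]: E(K, 0x79) = 0x95; 0xBC ⊕ 0x95 = 0x29.

P[5] = 0x29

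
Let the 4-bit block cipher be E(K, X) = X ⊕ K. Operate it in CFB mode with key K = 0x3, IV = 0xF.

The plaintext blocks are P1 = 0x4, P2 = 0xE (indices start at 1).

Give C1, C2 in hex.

C1 = 0x8, C2 = 0x5

CFB encryption: C_i = P_i ⊕ E(K, C_{i−1}), with C_{0} = IV.
C1: E(K, 0xF) = 0xC; 0x4 ⊕ 0xC = 0x8.
C2: E(K, 0x8) = 0xB; 0xE ⊕ 0xB = 0x5.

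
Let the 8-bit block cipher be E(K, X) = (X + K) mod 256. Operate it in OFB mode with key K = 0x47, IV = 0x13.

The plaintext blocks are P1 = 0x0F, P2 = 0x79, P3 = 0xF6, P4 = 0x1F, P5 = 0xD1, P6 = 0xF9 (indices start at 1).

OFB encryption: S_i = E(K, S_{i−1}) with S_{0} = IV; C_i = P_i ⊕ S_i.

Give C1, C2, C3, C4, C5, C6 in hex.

C1: S = E(K, 0x13) = 0x5A; 0x0F ⊕ 0x5A = 0x55.
C2: S = E(K, 0x5A) = 0xA1; 0x79 ⊕ 0xA1 = 0xD8.
C3: S = E(K, 0xA1) = 0xE8; 0xF6 ⊕ 0xE8 = 0x1E.
C4: S = E(K, 0xE8) = 0x2F; 0x1F ⊕ 0x2F = 0x30.
C5: S = E(K, 0x2F) = 0x76; 0xD1 ⊕ 0x76 = 0xA7.
C6: S = E(K, 0x76) = 0xBD; 0xF9 ⊕ 0xBD = 0x44.

C1 = 0x55, C2 = 0xD8, C3 = 0x1E, C4 = 0x30, C5 = 0xA7, C6 = 0x44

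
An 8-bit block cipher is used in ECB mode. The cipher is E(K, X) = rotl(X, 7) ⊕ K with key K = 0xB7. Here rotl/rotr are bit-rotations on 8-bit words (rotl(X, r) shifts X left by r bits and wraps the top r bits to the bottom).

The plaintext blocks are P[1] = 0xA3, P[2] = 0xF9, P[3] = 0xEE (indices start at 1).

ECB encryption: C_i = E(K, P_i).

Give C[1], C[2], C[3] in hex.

C[1] = 0x66, C[2] = 0x4B, C[3] = 0xC0

C[1]: E(K, 0xA3) = 0x66.
C[2]: E(K, 0xF9) = 0x4B.
C[3]: E(K, 0xEE) = 0xC0.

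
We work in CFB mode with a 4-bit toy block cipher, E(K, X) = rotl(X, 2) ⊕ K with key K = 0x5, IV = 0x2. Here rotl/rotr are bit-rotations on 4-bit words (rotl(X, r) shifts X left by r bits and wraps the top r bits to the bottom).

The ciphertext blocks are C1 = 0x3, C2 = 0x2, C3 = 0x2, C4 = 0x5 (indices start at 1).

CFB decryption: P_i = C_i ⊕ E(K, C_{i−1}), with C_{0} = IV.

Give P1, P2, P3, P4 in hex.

P1: E(K, 0x2) = 0xD; 0x3 ⊕ 0xD = 0xE.
P2: E(K, 0x3) = 0x9; 0x2 ⊕ 0x9 = 0xB.
P3: E(K, 0x2) = 0xD; 0x2 ⊕ 0xD = 0xF.
P4: E(K, 0x2) = 0xD; 0x5 ⊕ 0xD = 0x8.

P1 = 0xE, P2 = 0xB, P3 = 0xF, P4 = 0x8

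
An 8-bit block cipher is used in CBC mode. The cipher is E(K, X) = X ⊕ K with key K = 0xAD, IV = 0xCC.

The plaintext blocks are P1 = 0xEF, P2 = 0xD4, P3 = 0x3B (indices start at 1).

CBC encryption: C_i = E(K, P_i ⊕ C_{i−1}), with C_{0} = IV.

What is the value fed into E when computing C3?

C1: P1 ⊕ 0xCC = 0x23; E(K, 0x23) = 0x8E.
C2: P2 ⊕ 0x8E = 0x5A; E(K, 0x5A) = 0xF7.
C3: P3 ⊕ 0xF7 = 0xCC; E(K, 0xCC) = 0x61.
So the input to E for block 3 is 0xCC.

0xCC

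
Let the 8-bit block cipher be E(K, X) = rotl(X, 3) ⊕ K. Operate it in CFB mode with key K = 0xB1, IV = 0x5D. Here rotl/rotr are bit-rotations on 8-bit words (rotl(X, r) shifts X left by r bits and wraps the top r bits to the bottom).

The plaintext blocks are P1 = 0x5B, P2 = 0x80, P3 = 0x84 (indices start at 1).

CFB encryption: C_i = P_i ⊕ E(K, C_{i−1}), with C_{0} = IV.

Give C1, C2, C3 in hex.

C1 = 0x00, C2 = 0x31, C3 = 0xBC

C1: E(K, 0x5D) = 0x5B; 0x5B ⊕ 0x5B = 0x00.
C2: E(K, 0x00) = 0xB1; 0x80 ⊕ 0xB1 = 0x31.
C3: E(K, 0x31) = 0x38; 0x84 ⊕ 0x38 = 0xBC.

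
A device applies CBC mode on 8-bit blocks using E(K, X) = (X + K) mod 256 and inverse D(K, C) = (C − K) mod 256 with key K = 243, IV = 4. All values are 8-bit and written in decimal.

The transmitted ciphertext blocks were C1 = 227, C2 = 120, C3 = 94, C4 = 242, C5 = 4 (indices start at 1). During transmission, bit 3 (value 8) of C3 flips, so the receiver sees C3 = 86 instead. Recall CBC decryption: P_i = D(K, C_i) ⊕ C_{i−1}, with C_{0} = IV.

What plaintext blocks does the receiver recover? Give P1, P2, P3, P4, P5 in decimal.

P1 = 244, P2 = 102, P3 = 27, P4 = 169, P5 = 227

Only C3 changed, to 86. In CBC, a change in C_i garbles P_i and flips the same bit in P_{i+1}. Decrypting the received ciphertext:
P1: D(K, 227) = 240; 240 ⊕ 4 = 244.
P2: D(K, 120) = 133; 133 ⊕ 227 = 102.
P3: D(K, 86) = 99; 99 ⊕ 120 = 27.
P4: D(K, 242) = 255; 255 ⊕ 86 = 169.
P5: D(K, 4) = 17; 17 ⊕ 242 = 227.
Blocks that differ from the original plaintext: P3, P4.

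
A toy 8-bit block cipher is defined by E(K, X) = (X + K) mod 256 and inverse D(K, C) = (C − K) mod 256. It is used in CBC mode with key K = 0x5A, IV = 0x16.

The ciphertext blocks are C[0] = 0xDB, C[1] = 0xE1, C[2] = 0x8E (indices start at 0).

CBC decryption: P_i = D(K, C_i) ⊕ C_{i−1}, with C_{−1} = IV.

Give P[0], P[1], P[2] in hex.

P[0] = 0x97, P[1] = 0x5C, P[2] = 0xD5

P[0]: D(K, 0xDB) = 0x81; 0x81 ⊕ 0x16 = 0x97.
P[1]: D(K, 0xE1) = 0x87; 0x87 ⊕ 0xDB = 0x5C.
P[2]: D(K, 0x8E) = 0x34; 0x34 ⊕ 0xE1 = 0xD5.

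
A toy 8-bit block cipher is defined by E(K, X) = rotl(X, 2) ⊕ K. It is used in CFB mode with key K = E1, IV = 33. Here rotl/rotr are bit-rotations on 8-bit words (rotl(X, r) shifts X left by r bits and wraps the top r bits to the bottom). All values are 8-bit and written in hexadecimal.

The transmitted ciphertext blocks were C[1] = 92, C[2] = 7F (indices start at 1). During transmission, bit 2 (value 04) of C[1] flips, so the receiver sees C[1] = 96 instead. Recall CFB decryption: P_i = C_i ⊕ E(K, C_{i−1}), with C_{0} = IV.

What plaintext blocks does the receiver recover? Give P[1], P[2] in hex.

P[1] = BB, P[2] = C4

Only C[1] changed, to 96. In CFB, a change in C_i flips the same bit in P_i and garbles P_{i+1}. Decrypting the received ciphertext:
P[1]: E(K, 33) = 2D; 96 ⊕ 2D = BB.
P[2]: E(K, 96) = BB; 7F ⊕ BB = C4.
Blocks that differ from the original plaintext: P[1], P[2].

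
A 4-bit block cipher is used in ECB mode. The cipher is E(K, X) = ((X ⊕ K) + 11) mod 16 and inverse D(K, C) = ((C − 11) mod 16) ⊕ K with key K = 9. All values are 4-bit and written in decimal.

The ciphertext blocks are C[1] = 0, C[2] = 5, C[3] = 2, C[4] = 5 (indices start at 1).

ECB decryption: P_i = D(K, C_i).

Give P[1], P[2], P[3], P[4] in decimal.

P[1] = 12, P[2] = 3, P[3] = 14, P[4] = 3

P[1]: D(K, 0) = 12.
P[2]: D(K, 5) = 3.
P[3]: D(K, 2) = 14.
P[4]: D(K, 5) = 3.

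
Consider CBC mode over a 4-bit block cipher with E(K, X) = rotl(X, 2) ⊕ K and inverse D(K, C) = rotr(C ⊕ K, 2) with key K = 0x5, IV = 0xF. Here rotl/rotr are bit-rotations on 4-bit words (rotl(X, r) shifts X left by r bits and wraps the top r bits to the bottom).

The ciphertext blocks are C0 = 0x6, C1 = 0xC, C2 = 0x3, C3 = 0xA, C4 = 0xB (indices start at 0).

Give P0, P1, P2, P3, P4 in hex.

P0 = 0x3, P1 = 0x0, P2 = 0x5, P3 = 0xC, P4 = 0x1

CBC decryption: P_i = D(K, C_i) ⊕ C_{i−1}, with C_{−1} = IV.
P0: D(K, 0x6) = 0xC; 0xC ⊕ 0xF = 0x3.
P1: D(K, 0xC) = 0x6; 0x6 ⊕ 0x6 = 0x0.
P2: D(K, 0x3) = 0x9; 0x9 ⊕ 0xC = 0x5.
P3: D(K, 0xA) = 0xF; 0xF ⊕ 0x3 = 0xC.
P4: D(K, 0xB) = 0xB; 0xB ⊕ 0xA = 0x1.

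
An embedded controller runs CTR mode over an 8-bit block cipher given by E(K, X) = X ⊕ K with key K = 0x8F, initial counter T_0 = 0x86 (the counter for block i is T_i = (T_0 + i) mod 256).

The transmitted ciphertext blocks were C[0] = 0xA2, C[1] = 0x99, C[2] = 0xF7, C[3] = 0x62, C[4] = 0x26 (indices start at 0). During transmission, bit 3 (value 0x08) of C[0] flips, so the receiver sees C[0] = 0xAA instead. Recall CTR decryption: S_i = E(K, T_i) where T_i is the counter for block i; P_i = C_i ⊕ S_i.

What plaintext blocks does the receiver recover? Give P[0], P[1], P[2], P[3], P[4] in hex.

Only C[0] changed, to 0xAA. In CTR, a change in C_i flips the same bit in P_i only; the keystream is unaffected. Decrypting the received ciphertext:
P[0]: T = 0x86, S = E(K, T) = 0x09; 0xAA ⊕ 0x09 = 0xA3.
P[1]: T = 0x87, S = E(K, T) = 0x08; 0x99 ⊕ 0x08 = 0x91.
P[2]: T = 0x88, S = E(K, T) = 0x07; 0xF7 ⊕ 0x07 = 0xF0.
P[3]: T = 0x89, S = E(K, T) = 0x06; 0x62 ⊕ 0x06 = 0x64.
P[4]: T = 0x8A, S = E(K, T) = 0x05; 0x26 ⊕ 0x05 = 0x23.
Blocks that differ from the original plaintext: P[0].

P[0] = 0xA3, P[1] = 0x91, P[2] = 0xF0, P[3] = 0x64, P[4] = 0x23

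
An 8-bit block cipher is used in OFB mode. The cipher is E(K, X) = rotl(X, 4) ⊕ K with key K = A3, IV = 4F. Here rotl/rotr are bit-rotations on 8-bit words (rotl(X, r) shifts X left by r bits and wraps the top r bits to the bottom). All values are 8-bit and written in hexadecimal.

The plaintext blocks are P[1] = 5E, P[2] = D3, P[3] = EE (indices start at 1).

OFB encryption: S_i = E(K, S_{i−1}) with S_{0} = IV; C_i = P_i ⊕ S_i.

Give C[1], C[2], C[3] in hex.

C[1]: S = E(K, 4F) = 57; 5E ⊕ 57 = 09.
C[2]: S = E(K, 57) = D6; D3 ⊕ D6 = 05.
C[3]: S = E(K, D6) = CE; EE ⊕ CE = 20.

C[1] = 09, C[2] = 05, C[3] = 20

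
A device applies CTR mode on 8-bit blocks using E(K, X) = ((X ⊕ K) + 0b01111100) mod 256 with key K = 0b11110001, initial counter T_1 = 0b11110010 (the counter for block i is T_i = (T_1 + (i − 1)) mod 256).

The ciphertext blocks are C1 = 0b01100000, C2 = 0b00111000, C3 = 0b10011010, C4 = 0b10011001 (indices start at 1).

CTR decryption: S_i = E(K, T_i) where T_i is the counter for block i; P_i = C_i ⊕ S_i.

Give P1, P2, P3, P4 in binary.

P1 = 0b00011111, P2 = 0b01000110, P3 = 0b00011011, P4 = 0b00011001

P1: T = 0b11110010, S = E(K, T) = 0b01111111; 0b01100000 ⊕ 0b01111111 = 0b00011111.
P2: T = 0b11110011, S = E(K, T) = 0b01111110; 0b00111000 ⊕ 0b01111110 = 0b01000110.
P3: T = 0b11110100, S = E(K, T) = 0b10000001; 0b10011010 ⊕ 0b10000001 = 0b00011011.
P4: T = 0b11110101, S = E(K, T) = 0b10000000; 0b10011001 ⊕ 0b10000000 = 0b00011001.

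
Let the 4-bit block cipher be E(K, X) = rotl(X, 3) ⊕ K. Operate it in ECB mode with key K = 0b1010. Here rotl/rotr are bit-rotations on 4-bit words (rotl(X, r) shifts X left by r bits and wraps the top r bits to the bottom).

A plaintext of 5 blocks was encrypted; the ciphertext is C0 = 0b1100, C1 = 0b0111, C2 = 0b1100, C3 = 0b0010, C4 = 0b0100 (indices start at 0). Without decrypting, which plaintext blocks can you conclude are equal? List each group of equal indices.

P0 = P2

ECB encrypts each block independently with the same key, so equal ciphertext blocks imply equal plaintext blocks.
C0 = C2 = 0b1100, so P0 = P2.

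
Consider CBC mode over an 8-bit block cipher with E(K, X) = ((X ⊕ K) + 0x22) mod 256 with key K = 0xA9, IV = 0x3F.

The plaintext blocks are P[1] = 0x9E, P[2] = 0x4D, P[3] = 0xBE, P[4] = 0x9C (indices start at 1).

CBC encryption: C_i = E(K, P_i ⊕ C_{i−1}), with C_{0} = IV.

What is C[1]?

C[1]: P[1] ⊕ 0x3F = 0xA1; E(K, 0xA1) = 0x2A.

C[1] = 0x2A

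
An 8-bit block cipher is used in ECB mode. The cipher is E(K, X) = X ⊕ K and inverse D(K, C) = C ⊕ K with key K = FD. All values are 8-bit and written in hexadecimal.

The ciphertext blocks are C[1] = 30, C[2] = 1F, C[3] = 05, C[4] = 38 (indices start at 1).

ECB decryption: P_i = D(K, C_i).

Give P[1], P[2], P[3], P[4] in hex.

P[1]: D(K, 30) = CD.
P[2]: D(K, 1F) = E2.
P[3]: D(K, 05) = F8.
P[4]: D(K, 38) = C5.

P[1] = CD, P[2] = E2, P[3] = F8, P[4] = C5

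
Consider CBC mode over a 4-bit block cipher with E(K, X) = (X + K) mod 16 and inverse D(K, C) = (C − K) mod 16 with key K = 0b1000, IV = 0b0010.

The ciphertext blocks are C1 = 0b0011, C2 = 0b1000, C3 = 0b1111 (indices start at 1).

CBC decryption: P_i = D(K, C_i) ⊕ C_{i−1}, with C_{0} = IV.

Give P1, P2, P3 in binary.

P1: D(K, 0b0011) = 0b1011; 0b1011 ⊕ 0b0010 = 0b1001.
P2: D(K, 0b1000) = 0b0000; 0b0000 ⊕ 0b0011 = 0b0011.
P3: D(K, 0b1111) = 0b0111; 0b0111 ⊕ 0b1000 = 0b1111.

P1 = 0b1001, P2 = 0b0011, P3 = 0b1111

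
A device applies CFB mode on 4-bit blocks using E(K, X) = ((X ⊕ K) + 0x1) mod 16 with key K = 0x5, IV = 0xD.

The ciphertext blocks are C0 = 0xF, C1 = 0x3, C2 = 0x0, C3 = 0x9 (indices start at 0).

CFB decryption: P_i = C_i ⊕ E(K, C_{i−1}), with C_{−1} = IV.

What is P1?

P1: E(K, 0xF) = 0xB; 0x3 ⊕ 0xB = 0x8.

P1 = 0x8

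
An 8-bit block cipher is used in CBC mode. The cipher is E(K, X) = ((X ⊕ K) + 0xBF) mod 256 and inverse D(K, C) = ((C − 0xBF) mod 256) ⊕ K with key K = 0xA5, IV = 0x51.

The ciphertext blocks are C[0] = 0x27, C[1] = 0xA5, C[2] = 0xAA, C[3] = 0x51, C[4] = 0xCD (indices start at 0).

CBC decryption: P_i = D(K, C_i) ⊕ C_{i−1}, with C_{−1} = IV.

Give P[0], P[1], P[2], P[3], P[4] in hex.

P[0] = 0x9C, P[1] = 0x64, P[2] = 0xEB, P[3] = 0x9D, P[4] = 0xFA

P[0]: D(K, 0x27) = 0xCD; 0xCD ⊕ 0x51 = 0x9C.
P[1]: D(K, 0xA5) = 0x43; 0x43 ⊕ 0x27 = 0x64.
P[2]: D(K, 0xAA) = 0x4E; 0x4E ⊕ 0xA5 = 0xEB.
P[3]: D(K, 0x51) = 0x37; 0x37 ⊕ 0xAA = 0x9D.
P[4]: D(K, 0xCD) = 0xAB; 0xAB ⊕ 0x51 = 0xFA.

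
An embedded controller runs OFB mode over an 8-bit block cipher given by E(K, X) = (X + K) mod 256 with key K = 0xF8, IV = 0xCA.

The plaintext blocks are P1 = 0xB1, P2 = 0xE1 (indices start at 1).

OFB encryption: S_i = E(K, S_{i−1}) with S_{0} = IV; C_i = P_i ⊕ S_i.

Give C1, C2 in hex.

C1: S = E(K, 0xCA) = 0xC2; 0xB1 ⊕ 0xC2 = 0x73.
C2: S = E(K, 0xC2) = 0xBA; 0xE1 ⊕ 0xBA = 0x5B.

C1 = 0x73, C2 = 0x5B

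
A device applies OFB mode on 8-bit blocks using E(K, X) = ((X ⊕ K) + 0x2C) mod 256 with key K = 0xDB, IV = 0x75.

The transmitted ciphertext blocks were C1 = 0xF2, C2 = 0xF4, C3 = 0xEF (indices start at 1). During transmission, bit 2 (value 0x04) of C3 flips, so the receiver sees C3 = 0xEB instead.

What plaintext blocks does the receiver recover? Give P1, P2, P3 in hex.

OFB decryption: S_i = E(K, S_{i−1}) with S_{0} = IV; P_i = C_i ⊕ S_i.
Only C3 changed, to 0xEB. In OFB, a change in C_i flips the same bit in P_i only; the keystream is unaffected. Decrypting the received ciphertext:
P1: S = E(K, 0x75) = 0xDA; 0xF2 ⊕ 0xDA = 0x28.
P2: S = E(K, 0xDA) = 0x2D; 0xF4 ⊕ 0x2D = 0xD9.
P3: S = E(K, 0x2D) = 0x22; 0xEB ⊕ 0x22 = 0xC9.
Blocks that differ from the original plaintext: P3.

P1 = 0x28, P2 = 0xD9, P3 = 0xC9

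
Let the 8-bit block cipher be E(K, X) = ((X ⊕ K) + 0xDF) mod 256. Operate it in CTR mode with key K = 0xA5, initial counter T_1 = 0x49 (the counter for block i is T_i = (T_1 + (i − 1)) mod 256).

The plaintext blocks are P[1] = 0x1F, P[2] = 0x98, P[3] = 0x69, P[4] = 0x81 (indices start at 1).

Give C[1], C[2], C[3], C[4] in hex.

C[1] = 0xD4, C[2] = 0x56, C[3] = 0xA4, C[4] = 0x49

CTR encryption: S_i = E(K, T_i) where T_i is the counter for block i; C_i = P_i ⊕ S_i.
C[1]: T = 0x49, S = E(K, T) = 0xCB; 0x1F ⊕ 0xCB = 0xD4.
C[2]: T = 0x4A, S = E(K, T) = 0xCE; 0x98 ⊕ 0xCE = 0x56.
C[3]: T = 0x4B, S = E(K, T) = 0xCD; 0x69 ⊕ 0xCD = 0xA4.
C[4]: T = 0x4C, S = E(K, T) = 0xC8; 0x81 ⊕ 0xC8 = 0x49.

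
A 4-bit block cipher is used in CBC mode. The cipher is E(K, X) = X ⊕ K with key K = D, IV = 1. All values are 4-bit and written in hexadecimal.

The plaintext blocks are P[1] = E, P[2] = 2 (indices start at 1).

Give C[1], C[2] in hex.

CBC encryption: C_i = E(K, P_i ⊕ C_{i−1}), with C_{0} = IV.
C[1]: P[1] ⊕ 1 = F; E(K, F) = 2.
C[2]: P[2] ⊕ 2 = 0; E(K, 0) = D.

C[1] = 2, C[2] = D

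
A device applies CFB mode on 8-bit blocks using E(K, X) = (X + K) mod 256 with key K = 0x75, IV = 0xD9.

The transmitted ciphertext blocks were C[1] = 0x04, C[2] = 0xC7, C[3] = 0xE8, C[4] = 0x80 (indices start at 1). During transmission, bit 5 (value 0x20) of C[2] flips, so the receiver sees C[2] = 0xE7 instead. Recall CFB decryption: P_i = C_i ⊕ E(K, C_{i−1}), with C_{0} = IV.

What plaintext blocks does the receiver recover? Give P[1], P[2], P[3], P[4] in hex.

Only C[2] changed, to 0xE7. In CFB, a change in C_i flips the same bit in P_i and garbles P_{i+1}. Decrypting the received ciphertext:
P[1]: E(K, 0xD9) = 0x4E; 0x04 ⊕ 0x4E = 0x4A.
P[2]: E(K, 0x04) = 0x79; 0xE7 ⊕ 0x79 = 0x9E.
P[3]: E(K, 0xE7) = 0x5C; 0xE8 ⊕ 0x5C = 0xB4.
P[4]: E(K, 0xE8) = 0x5D; 0x80 ⊕ 0x5D = 0xDD.
Blocks that differ from the original plaintext: P[2], P[3].

P[1] = 0x4A, P[2] = 0x9E, P[3] = 0xB4, P[4] = 0xDD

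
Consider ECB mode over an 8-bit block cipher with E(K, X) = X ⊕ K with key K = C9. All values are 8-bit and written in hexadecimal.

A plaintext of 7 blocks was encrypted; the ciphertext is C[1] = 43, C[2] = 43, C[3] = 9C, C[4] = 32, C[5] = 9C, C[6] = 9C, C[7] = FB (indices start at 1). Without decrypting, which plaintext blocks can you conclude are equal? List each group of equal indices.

ECB encrypts each block independently with the same key, so equal ciphertext blocks imply equal plaintext blocks.
C[1] = C[2] = 43, so P[1] = P[2].
C[3] = C[5] = C[6] = 9C, so P[3] = P[5] = P[6].

P[1] = P[2]; P[3] = P[5] = P[6]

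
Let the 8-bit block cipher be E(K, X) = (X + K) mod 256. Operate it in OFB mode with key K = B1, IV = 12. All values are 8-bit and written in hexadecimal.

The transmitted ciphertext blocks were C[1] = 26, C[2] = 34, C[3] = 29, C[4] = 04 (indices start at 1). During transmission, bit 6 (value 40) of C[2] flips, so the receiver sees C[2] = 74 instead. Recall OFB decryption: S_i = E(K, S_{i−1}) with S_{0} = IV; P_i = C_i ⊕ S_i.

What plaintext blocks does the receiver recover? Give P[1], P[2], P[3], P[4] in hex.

Only C[2] changed, to 74. In OFB, a change in C_i flips the same bit in P_i only; the keystream is unaffected. Decrypting the received ciphertext:
P[1]: S = E(K, 12) = C3; 26 ⊕ C3 = E5.
P[2]: S = E(K, C3) = 74; 74 ⊕ 74 = 00.
P[3]: S = E(K, 74) = 25; 29 ⊕ 25 = 0C.
P[4]: S = E(K, 25) = D6; 04 ⊕ D6 = D2.
Blocks that differ from the original plaintext: P[2].

P[1] = E5, P[2] = 00, P[3] = 0C, P[4] = D2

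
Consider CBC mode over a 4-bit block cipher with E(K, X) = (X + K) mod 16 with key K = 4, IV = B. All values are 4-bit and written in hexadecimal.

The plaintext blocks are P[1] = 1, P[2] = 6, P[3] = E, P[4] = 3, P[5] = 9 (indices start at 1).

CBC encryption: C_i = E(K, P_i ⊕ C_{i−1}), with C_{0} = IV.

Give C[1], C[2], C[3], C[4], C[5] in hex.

C[1]: P[1] ⊕ B = A; E(K, A) = E.
C[2]: P[2] ⊕ E = 8; E(K, 8) = C.
C[3]: P[3] ⊕ C = 2; E(K, 2) = 6.
C[4]: P[4] ⊕ 6 = 5; E(K, 5) = 9.
C[5]: P[5] ⊕ 9 = 0; E(K, 0) = 4.

C[1] = E, C[2] = C, C[3] = 6, C[4] = 9, C[5] = 4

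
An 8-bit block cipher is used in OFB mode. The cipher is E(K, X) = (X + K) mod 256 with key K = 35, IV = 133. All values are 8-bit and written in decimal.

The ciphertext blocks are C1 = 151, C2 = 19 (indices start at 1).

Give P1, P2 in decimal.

P1 = 63, P2 = 216

OFB decryption: S_i = E(K, S_{i−1}) with S_{0} = IV; P_i = C_i ⊕ S_i.
P1: S = E(K, 133) = 168; 151 ⊕ 168 = 63.
P2: S = E(K, 168) = 203; 19 ⊕ 203 = 216.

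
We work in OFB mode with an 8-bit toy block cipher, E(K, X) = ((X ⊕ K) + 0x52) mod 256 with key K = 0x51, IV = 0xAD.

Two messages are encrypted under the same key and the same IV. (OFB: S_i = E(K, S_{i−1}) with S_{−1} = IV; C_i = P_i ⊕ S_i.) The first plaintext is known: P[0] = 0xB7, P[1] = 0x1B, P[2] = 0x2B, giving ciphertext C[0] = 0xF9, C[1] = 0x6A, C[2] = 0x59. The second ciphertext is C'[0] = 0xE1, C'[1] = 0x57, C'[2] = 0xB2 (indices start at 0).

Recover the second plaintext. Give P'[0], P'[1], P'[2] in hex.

P'[0] = 0xAF, P'[1] = 0x26, P'[2] = 0xC0

In OFB with a reused IV, both messages share the same keystream S_i, so C_i ⊕ C'_i = P_i ⊕ P'_i and thus P'_i = P_i ⊕ C_i ⊕ C'_i.
P'[0]: 0xB7 ⊕ 0xF9 ⊕ 0xE1 = 0xAF.
P'[1]: 0x1B ⊕ 0x6A ⊕ 0x57 = 0x26.
P'[2]: 0x2B ⊕ 0x59 ⊕ 0xB2 = 0xC0.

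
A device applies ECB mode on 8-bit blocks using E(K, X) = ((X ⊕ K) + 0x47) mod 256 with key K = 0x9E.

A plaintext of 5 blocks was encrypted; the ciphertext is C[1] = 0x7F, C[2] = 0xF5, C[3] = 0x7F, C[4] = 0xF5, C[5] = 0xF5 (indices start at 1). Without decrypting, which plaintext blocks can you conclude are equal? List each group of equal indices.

P[1] = P[3]; P[2] = P[4] = P[5]

ECB encrypts each block independently with the same key, so equal ciphertext blocks imply equal plaintext blocks.
C[1] = C[3] = 0x7F, so P[1] = P[3].
C[2] = C[4] = C[5] = 0xF5, so P[2] = P[4] = P[5].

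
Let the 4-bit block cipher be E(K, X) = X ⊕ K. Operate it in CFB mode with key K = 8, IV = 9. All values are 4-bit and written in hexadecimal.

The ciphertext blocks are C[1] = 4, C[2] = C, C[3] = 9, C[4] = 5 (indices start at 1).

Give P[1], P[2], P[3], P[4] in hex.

P[1] = 5, P[2] = 0, P[3] = D, P[4] = 4

CFB decryption: P_i = C_i ⊕ E(K, C_{i−1}), with C_{0} = IV.
P[1]: E(K, 9) = 1; 4 ⊕ 1 = 5.
P[2]: E(K, 4) = C; C ⊕ C = 0.
P[3]: E(K, C) = 4; 9 ⊕ 4 = D.
P[4]: E(K, 9) = 1; 5 ⊕ 1 = 4.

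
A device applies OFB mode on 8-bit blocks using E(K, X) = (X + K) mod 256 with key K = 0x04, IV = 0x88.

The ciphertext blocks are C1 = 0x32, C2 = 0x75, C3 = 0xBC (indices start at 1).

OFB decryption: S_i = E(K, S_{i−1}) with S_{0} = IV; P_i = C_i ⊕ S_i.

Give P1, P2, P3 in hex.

P1 = 0xBE, P2 = 0xE5, P3 = 0x28

P1: S = E(K, 0x88) = 0x8C; 0x32 ⊕ 0x8C = 0xBE.
P2: S = E(K, 0x8C) = 0x90; 0x75 ⊕ 0x90 = 0xE5.
P3: S = E(K, 0x90) = 0x94; 0xBC ⊕ 0x94 = 0x28.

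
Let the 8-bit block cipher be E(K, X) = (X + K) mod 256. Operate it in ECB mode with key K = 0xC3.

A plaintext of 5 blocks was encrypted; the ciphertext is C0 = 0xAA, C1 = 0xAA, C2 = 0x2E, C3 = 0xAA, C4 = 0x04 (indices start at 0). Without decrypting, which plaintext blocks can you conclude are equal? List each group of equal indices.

ECB encrypts each block independently with the same key, so equal ciphertext blocks imply equal plaintext blocks.
C0 = C1 = C3 = 0xAA, so P0 = P1 = P3.

P0 = P1 = P3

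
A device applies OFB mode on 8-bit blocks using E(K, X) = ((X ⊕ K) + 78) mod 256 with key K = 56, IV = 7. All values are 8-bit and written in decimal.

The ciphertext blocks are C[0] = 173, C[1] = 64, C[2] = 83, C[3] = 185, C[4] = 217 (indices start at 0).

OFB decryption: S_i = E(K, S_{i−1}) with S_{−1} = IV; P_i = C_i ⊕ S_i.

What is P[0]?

P[0] = 32

P[0]: S = E(K, 7) = 141; 173 ⊕ 141 = 32.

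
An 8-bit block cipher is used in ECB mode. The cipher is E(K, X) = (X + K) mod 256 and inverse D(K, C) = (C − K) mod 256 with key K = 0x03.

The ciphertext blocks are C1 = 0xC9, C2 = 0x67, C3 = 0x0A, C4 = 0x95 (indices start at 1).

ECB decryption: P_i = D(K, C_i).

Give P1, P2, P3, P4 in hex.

P1 = 0xC6, P2 = 0x64, P3 = 0x07, P4 = 0x92

P1: D(K, 0xC9) = 0xC6.
P2: D(K, 0x67) = 0x64.
P3: D(K, 0x0A) = 0x07.
P4: D(K, 0x95) = 0x92.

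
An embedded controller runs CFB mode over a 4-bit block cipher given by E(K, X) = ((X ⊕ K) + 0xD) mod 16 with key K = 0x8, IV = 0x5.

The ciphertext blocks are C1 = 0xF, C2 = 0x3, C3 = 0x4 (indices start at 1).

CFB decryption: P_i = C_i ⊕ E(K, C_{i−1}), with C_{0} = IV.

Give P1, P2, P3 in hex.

P1 = 0x5, P2 = 0x7, P3 = 0xC

P1: E(K, 0x5) = 0xA; 0xF ⊕ 0xA = 0x5.
P2: E(K, 0xF) = 0x4; 0x3 ⊕ 0x4 = 0x7.
P3: E(K, 0x3) = 0x8; 0x4 ⊕ 0x8 = 0xC.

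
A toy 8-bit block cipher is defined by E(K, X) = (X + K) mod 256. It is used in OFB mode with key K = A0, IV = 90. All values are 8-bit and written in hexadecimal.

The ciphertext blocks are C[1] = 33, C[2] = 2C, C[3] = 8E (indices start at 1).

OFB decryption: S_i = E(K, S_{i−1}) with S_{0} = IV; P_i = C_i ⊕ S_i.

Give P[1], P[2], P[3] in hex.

P[1] = 03, P[2] = FC, P[3] = FE

P[1]: S = E(K, 90) = 30; 33 ⊕ 30 = 03.
P[2]: S = E(K, 30) = D0; 2C ⊕ D0 = FC.
P[3]: S = E(K, D0) = 70; 8E ⊕ 70 = FE.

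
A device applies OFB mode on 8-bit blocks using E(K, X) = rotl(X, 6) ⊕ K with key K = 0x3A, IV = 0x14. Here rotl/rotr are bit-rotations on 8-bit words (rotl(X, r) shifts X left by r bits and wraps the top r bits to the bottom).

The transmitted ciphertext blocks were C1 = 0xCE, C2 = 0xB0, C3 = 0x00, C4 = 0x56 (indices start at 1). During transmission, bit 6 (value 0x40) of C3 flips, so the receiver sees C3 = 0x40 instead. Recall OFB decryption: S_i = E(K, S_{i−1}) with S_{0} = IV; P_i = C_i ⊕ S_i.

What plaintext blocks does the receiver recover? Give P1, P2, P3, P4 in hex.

P1 = 0xF1, P2 = 0x45, P3 = 0x07, P4 = 0xBD

Only C3 changed, to 0x40. In OFB, a change in C_i flips the same bit in P_i only; the keystream is unaffected. Decrypting the received ciphertext:
P1: S = E(K, 0x14) = 0x3F; 0xCE ⊕ 0x3F = 0xF1.
P2: S = E(K, 0x3F) = 0xF5; 0xB0 ⊕ 0xF5 = 0x45.
P3: S = E(K, 0xF5) = 0x47; 0x40 ⊕ 0x47 = 0x07.
P4: S = E(K, 0x47) = 0xEB; 0x56 ⊕ 0xEB = 0xBD.
Blocks that differ from the original plaintext: P3.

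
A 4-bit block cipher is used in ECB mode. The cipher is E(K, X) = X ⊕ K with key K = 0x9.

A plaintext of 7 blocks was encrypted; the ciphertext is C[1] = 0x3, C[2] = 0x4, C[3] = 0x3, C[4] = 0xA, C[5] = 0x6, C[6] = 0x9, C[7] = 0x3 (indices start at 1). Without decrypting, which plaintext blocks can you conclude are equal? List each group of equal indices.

ECB encrypts each block independently with the same key, so equal ciphertext blocks imply equal plaintext blocks.
C[1] = C[3] = C[7] = 0x3, so P[1] = P[3] = P[7].

P[1] = P[3] = P[7]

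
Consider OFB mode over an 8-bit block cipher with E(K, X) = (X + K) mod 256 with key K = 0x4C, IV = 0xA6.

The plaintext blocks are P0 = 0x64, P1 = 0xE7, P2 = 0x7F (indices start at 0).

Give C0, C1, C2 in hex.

C0 = 0x96, C1 = 0xD9, C2 = 0xF5

OFB encryption: S_i = E(K, S_{i−1}) with S_{−1} = IV; C_i = P_i ⊕ S_i.
C0: S = E(K, 0xA6) = 0xF2; 0x64 ⊕ 0xF2 = 0x96.
C1: S = E(K, 0xF2) = 0x3E; 0xE7 ⊕ 0x3E = 0xD9.
C2: S = E(K, 0x3E) = 0x8A; 0x7F ⊕ 0x8A = 0xF5.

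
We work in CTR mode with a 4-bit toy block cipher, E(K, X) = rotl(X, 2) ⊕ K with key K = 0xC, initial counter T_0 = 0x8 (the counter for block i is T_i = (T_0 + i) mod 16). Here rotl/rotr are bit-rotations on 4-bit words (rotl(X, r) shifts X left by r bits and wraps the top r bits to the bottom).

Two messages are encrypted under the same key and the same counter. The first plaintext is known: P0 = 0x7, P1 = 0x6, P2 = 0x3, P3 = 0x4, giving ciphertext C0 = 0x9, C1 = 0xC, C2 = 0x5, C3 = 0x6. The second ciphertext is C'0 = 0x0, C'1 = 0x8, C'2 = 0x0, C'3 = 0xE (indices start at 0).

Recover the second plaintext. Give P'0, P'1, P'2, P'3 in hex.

P'0 = 0xE, P'1 = 0x2, P'2 = 0x6, P'3 = 0xC

In CTR with a reused counter, both messages share the same keystream S_i, so C_i ⊕ C'_i = P_i ⊕ P'_i and thus P'_i = P_i ⊕ C_i ⊕ C'_i.
P'0: 0x7 ⊕ 0x9 ⊕ 0x0 = 0xE.
P'1: 0x6 ⊕ 0xC ⊕ 0x8 = 0x2.
P'2: 0x3 ⊕ 0x5 ⊕ 0x0 = 0x6.
P'3: 0x4 ⊕ 0x6 ⊕ 0xE = 0xC.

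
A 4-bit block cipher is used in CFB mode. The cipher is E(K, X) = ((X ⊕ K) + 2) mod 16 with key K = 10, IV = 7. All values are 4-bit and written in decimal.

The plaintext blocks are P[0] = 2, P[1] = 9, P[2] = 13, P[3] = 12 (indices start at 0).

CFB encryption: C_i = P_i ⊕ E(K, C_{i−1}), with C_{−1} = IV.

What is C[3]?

C[0]: E(K, 7) = 15; 2 ⊕ 15 = 13.
C[1]: E(K, 13) = 9; 9 ⊕ 9 = 0.
C[2]: E(K, 0) = 12; 13 ⊕ 12 = 1.
C[3]: E(K, 1) = 13; 12 ⊕ 13 = 1.

C[3] = 1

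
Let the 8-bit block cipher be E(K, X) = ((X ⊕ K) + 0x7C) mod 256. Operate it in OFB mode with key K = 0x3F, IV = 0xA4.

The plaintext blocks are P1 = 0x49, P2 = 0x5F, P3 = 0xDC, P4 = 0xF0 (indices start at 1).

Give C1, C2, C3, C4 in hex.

OFB encryption: S_i = E(K, S_{i−1}) with S_{0} = IV; C_i = P_i ⊕ S_i.
C1: S = E(K, 0xA4) = 0x17; 0x49 ⊕ 0x17 = 0x5E.
C2: S = E(K, 0x17) = 0xA4; 0x5F ⊕ 0xA4 = 0xFB.
C3: S = E(K, 0xA4) = 0x17; 0xDC ⊕ 0x17 = 0xCB.
C4: S = E(K, 0x17) = 0xA4; 0xF0 ⊕ 0xA4 = 0x54.

C1 = 0x5E, C2 = 0xFB, C3 = 0xCB, C4 = 0x54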